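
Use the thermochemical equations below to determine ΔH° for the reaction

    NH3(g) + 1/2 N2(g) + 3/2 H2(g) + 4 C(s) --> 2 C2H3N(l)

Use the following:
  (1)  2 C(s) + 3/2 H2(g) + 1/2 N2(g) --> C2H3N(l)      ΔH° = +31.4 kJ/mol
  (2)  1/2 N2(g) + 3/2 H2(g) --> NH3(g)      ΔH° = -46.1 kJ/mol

(1) × 2: (2)·(+31.4) = +62.8 kJ/mol
(2) reversed: +46.1 kJ/mol
Combining the equations, ΔH° = (+62.8) + (+46.1) = 108.9 kJ/mol

ΔH° = 108.9 kJ/mol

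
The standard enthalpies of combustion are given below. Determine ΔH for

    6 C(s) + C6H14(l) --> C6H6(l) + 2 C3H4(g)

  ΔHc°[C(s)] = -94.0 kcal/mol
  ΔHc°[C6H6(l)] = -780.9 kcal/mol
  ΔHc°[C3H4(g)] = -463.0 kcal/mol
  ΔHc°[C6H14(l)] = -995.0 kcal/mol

ΔH = 147.9 kcal/mol

Using ΔH = Σ nΔHc°(reactants) − Σ nΔHc°(products):
= [6·(-94.0) + 1·(-995.0)] − [1·(-780.9) + 2·(-463.0)]
= 147.9 kcal/mol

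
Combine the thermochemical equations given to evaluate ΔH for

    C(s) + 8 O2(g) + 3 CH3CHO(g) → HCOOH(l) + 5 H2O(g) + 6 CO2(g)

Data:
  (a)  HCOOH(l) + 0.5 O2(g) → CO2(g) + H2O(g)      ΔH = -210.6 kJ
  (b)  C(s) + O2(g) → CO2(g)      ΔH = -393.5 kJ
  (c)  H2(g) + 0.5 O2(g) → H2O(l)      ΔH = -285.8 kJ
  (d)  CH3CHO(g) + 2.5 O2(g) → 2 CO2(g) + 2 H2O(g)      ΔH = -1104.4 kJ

(a) reversed (HCOOH(l) must end up as a product): +210.6 kJ
(b) as written (C(s) already on the reactant side): -393.5 kJ
(c): not needed (H2O(l) appears nowhere else).
(d) × 3 (scale by 3 for the 3 CH3CHO(g)): (3)·(-1104.4) = -3313.2 kJ
ΔH = (+210.6) + (-393.5) + (-3313.2) = -3496.1 kJ

ΔH = -3496.1 kJ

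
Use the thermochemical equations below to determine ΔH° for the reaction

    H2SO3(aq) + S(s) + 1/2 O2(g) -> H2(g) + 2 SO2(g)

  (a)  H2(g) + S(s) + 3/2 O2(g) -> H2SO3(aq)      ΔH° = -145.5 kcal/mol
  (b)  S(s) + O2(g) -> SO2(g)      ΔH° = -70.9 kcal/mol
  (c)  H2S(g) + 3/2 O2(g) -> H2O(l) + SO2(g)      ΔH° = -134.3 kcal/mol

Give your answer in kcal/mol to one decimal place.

(a) reversed (H2SO3(aq) must end up as a reactant): +145.5 kcal/mol
(b) × 2: (2)·(-70.9) = -141.8 kcal/mol
(c): not needed (H2O(l) appears nowhere else).
ΔH° = (+145.5) + (-141.8) = 3.7 kcal/mol

ΔH° = 3.7 kcal/mol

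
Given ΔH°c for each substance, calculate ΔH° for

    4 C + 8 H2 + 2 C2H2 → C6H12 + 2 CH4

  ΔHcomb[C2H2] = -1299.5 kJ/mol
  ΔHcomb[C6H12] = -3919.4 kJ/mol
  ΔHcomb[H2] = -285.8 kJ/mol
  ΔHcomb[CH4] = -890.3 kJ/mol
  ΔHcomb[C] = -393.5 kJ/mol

ΔH° = -759.4 kJ/mol

Using ΔH = Σ nΔHc°(reactants) − Σ nΔHc°(products):
= [4·(-393.5) + 8·(-285.8) + 2·(-1299.5)] − [1·(-3919.4) + 2·(-890.3)]
= -759.4 kJ/mol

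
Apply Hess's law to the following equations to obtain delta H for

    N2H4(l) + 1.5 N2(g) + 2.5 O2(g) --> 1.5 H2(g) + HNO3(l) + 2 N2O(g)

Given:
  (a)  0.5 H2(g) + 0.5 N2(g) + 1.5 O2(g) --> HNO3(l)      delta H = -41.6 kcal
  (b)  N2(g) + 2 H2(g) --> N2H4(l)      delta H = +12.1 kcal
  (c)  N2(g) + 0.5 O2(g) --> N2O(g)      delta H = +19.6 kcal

(a) as written (HNO3(l) already on the product side): -41.6 kcal
(b) reversed (N2H4(l) must end up as a reactant): -12.1 kcal
(c) × 2 (scale by 2 for the 2 N2O(g)): (2)·(+19.6) = +39.2 kcal
By Hess's law, delta H = (1)·(-41.6) + (-1)·(+12.1) + (2)·(+19.6) = -14.5 kcal

delta H = -14.5 kcal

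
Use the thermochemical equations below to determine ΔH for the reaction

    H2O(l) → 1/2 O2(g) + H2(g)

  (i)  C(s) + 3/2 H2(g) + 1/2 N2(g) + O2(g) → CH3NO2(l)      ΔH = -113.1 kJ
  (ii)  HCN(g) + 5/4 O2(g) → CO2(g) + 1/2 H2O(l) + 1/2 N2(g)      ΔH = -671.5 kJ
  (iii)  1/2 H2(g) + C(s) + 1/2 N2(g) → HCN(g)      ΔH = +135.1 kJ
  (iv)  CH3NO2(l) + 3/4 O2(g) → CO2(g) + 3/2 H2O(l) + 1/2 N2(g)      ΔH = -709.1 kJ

(i) reversed: +113.1 kJ
(ii) as written: -671.5 kJ
(iii) as written: +135.1 kJ
(iv) reversed: +709.1 kJ
Combining the equations, ΔH = (+113.1) + (-671.5) + (+135.1) + (+709.1) = 285.8 kJ

ΔH = 285.8 kJ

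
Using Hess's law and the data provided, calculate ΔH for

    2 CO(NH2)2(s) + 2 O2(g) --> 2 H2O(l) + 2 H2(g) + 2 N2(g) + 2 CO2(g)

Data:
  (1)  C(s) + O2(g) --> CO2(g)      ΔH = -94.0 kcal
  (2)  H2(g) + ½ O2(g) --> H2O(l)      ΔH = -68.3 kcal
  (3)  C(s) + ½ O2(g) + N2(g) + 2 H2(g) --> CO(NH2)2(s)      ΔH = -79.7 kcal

(1) × 2 (scale by 2 for the 2 CO2(g)): (2)·(-94.0) = -188.0 kcal
(2) × 2 (×2 to match 2 H2O(l) in the target): (2)·(-68.3) = -136.6 kcal
(3) reversed and × 2 (CO(NH2)2(s) must end up as a reactant; ×2 to match 2 CO(NH2)2(s) in the target): (-2)·(-79.7) = +159.4 kcal
ΔH = (2)·(-94.0) + (2)·(-68.3) + (-2)·(-79.7) = -165.2 kcal

ΔH = -165.2 kcal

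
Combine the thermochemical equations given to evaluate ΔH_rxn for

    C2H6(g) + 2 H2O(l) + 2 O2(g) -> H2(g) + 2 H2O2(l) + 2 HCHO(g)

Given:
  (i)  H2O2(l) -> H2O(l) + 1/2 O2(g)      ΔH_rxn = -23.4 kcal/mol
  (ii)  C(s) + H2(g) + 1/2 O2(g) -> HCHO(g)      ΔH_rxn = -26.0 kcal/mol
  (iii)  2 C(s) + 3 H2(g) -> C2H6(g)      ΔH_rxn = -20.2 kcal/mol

(i) reversed and × 2: (-2)·(-23.4) = +46.8 kcal/mol
(ii) × 2: (2)·(-26.0) = -52.0 kcal/mol
(iii) reversed: +20.2 kcal/mol
Combining the equations, ΔH_rxn = (-2)·(-23.4) + (2)·(-26.0) + (-1)·(-20.2) = 15.0 kcal/mol

ΔH_rxn = 15.0 kcal/mol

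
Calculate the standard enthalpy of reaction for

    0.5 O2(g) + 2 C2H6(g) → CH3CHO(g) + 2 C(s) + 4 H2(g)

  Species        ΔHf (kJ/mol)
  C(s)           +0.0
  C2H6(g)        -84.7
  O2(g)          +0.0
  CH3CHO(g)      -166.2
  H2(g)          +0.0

ΔH°rxn = 3.2 kJ/mol

Products: 1·(-166.2) + 2·(+0.0) + 4·(+0.0) = -166.2
Reactants: 1/2·(+0.0) + 2·(-84.7) = -169.4
ΔH°rxn = (-166.2) − (-169.4) = 3.2 kJ/mol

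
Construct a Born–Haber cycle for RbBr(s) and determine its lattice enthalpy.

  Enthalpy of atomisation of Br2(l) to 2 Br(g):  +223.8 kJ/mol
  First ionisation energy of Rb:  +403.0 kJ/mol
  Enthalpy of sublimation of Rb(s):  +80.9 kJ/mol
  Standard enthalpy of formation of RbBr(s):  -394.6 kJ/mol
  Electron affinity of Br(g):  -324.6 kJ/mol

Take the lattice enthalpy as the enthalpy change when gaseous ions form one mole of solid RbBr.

U = -665.8 kJ/mol

ΔHf° = 1·ΔHsub + 1·(ΣIE) + 1/2·D(Br2) + 1·EA + U
-394.6 = 1·(+80.9) + 1·(+403.0) + 1/2·(+223.8) + 1·(-324.6) + U
U = -394.6 − (+271.2) = -665.8 kJ/mol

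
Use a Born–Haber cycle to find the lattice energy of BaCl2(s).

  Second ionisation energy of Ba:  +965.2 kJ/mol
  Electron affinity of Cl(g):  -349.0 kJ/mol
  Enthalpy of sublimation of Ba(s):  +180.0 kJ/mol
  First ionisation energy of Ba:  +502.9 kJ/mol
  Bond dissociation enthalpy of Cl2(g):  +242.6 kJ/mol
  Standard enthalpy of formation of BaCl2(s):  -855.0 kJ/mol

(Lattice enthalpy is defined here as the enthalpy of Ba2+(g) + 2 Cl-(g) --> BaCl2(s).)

U = -2047.7 kJ/mol

ΔHf° = 1·ΔHsub + 1·(ΣIE) + 1·D(Cl2) + 2·EA + U
-855.0 = 1·(+180.0) + 1·(+1468.1) + 1·(+242.6) + 2·(-349.0) + U
U = -855.0 − (+1192.7) = -2047.7 kJ/mol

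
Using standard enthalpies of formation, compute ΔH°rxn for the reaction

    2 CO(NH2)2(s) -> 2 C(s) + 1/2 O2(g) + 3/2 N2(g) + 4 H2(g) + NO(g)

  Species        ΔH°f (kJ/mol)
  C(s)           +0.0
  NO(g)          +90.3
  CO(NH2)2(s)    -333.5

Products: 2·(+0.0) + 1/2·(+0.0) + 3/2·(+0.0) + 4·(+0.0) + 1·(+90.3) = +90.3
Reactants: 2·(-333.5) = -667.0
ΔH°rxn = (+90.3) − (-667.0) = 757.3 kJ/mol

ΔH°rxn = 757.3 kJ/mol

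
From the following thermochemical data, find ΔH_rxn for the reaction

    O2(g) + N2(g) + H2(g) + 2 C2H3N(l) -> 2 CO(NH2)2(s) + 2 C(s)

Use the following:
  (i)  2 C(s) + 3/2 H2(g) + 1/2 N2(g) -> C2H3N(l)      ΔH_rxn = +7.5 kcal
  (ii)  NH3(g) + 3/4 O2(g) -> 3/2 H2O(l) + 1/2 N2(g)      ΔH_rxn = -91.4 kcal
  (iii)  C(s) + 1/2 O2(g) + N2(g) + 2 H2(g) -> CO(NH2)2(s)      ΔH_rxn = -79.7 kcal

(i) reversed and × 2: (-2)·(+7.5) = -15.0 kcal
(ii): not needed.
(iii) × 2: (2)·(-79.7) = -159.4 kcal
ΔH_rxn = (-2)·(+7.5) + (2)·(-79.7) = -174.4 kcal

ΔH_rxn = -174.4 kcal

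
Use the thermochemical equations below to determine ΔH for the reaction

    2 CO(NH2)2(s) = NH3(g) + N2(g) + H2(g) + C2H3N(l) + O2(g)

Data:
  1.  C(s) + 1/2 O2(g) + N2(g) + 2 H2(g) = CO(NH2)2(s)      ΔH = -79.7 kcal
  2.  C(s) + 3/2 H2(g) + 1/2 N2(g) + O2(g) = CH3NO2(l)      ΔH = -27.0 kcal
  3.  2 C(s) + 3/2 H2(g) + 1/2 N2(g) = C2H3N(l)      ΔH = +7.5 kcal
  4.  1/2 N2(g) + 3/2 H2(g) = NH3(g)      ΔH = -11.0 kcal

eq. 1 reversed and × 2: (-2)·(-79.7) = +159.4 kcal
eq. 2: not needed.
eq. 3 as written: +7.5 kcal
eq. 4 as written: -11.0 kcal
Since enthalpy is a state function, ΔH = (+159.4) + (+7.5) + (-11.0) = 155.9 kcal

ΔH = 155.9 kcal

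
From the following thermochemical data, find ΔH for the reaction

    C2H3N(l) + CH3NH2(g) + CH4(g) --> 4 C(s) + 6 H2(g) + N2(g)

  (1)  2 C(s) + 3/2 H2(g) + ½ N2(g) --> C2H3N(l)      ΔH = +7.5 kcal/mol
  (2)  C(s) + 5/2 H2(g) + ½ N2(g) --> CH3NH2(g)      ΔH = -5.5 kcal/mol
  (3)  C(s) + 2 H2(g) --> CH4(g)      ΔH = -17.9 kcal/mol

ΔH = 15.9 kcal/mol

(1) reversed: -7.5 kcal/mol
(2) reversed: +5.5 kcal/mol
(3) reversed: +17.9 kcal/mol
By Hess's law, ΔH = (-1)·(+7.5) + (-1)·(-5.5) + (-1)·(-17.9) = 15.9 kcal/mol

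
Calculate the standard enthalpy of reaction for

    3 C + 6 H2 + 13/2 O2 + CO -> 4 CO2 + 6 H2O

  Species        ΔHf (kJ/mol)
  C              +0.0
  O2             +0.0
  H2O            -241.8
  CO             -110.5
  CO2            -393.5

ΔH° = -2914.3 kJ/mol

Products: 4·(-393.5) + 6·(-241.8) = -3024.8
Reactants: 3·(+0.0) + 6·(+0.0) + 13/2·(+0.0) + 1·(-110.5) = -110.5
ΔH° = (-3024.8) − (-110.5) = -2914.3 kJ/mol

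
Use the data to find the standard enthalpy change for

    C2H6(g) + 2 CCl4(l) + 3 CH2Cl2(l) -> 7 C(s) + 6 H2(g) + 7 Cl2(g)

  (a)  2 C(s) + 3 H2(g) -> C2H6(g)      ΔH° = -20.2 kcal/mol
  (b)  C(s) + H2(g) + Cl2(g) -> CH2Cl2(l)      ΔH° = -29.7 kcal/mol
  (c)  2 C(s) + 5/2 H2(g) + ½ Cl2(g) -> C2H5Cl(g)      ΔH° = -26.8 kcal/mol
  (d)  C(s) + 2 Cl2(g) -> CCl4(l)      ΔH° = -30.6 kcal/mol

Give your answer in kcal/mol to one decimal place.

ΔH° = 170.5 kcal/mol

(a) reversed: +20.2 kcal/mol
(b) reversed and × 3: (-3)·(-29.7) = +89.1 kcal/mol
(c): not needed.
(d) reversed and × 2: (-2)·(-30.6) = +61.2 kcal/mol
By Hess's law, ΔH° = (+20.2) + (+89.1) + (+61.2) = 170.5 kcal/mol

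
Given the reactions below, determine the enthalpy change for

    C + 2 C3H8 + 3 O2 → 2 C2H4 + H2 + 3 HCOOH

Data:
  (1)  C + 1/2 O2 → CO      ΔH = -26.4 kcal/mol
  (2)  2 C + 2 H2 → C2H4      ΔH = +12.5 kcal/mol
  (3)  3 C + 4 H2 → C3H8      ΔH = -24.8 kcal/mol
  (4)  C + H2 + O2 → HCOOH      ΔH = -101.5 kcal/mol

(1): not needed.
(2) × 2: (2)·(+12.5) = +25.0 kcal/mol
(3) reversed and × 2: (-2)·(-24.8) = +49.6 kcal/mol
(4) × 3: (3)·(-101.5) = -304.5 kcal/mol
By Hess's law, ΔH = (+25.0) + (+49.6) + (-304.5) = -229.9 kcal/mol

ΔH = -229.9 kcal/mol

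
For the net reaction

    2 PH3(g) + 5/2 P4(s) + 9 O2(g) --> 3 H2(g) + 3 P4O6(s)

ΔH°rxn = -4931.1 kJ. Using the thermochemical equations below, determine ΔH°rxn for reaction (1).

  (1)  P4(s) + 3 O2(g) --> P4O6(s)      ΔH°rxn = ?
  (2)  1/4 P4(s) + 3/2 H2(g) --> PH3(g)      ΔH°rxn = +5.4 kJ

ΔH°rxn = -1640.1 kJ

(1) × 3: contributes 3·x
(2) reversed and × 2: (-2)·(+5.4) = -10.8 kJ
-4931.1 = (-10.8) + 3·x
x = (-4931.1 − (-10.8)) / (3) = -1640.1 kJ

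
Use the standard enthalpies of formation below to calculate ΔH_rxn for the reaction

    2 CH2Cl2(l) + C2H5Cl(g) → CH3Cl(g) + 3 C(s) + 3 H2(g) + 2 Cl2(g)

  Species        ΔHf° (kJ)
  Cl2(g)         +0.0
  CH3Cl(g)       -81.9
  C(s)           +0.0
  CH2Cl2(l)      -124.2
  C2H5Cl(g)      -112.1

ΔH°rxn = Σ nΔHf°(products) − Σ nΔHf°(reactants).
Products: 1·(-81.9) + 3·(+0.0) + 3·(+0.0) + 2·(+0.0) = -81.9
Reactants: 2·(-124.2) + 1·(-112.1) = -360.5
ΔH_rxn = (-81.9) − (-360.5) = 278.6 kJ

ΔH_rxn = 278.6 kJ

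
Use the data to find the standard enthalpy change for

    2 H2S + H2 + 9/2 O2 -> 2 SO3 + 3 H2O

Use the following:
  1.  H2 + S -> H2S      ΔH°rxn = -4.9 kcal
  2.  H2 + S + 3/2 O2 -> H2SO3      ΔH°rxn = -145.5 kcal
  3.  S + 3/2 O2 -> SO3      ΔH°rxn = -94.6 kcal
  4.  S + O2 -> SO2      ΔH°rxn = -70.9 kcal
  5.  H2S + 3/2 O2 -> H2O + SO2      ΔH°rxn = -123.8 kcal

eq. 1 as written: -4.9 kcal
eq. 2: not needed.
eq. 3 × 2: (2)·(-94.6) = -189.2 kcal
eq. 4 reversed and × 3: (-3)·(-70.9) = +212.7 kcal
eq. 5 × 3: (3)·(-123.8) = -371.4 kcal
By Hess's law, ΔH°rxn = (1)·(-4.9) + (2)·(-94.6) + (-3)·(-70.9) + (3)·(-123.8) = -352.8 kcal

ΔH°rxn = -352.8 kcal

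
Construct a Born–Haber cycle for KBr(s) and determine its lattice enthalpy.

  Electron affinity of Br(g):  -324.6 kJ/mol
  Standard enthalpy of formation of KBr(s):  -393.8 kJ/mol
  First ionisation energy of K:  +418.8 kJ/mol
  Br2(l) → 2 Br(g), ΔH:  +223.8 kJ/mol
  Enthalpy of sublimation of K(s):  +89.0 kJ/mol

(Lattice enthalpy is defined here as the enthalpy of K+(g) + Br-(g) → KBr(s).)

U = -688.9 kJ/mol

ΔHf° = 1·ΔHsub + 1·(ΣIE) + 1/2·D(Br2) + 1·EA + U
-393.8 = 1·(+89.0) + 1·(+418.8) + 1/2·(+223.8) + 1·(-324.6) + U
U = -393.8 − (+295.1) = -688.9 kJ/mol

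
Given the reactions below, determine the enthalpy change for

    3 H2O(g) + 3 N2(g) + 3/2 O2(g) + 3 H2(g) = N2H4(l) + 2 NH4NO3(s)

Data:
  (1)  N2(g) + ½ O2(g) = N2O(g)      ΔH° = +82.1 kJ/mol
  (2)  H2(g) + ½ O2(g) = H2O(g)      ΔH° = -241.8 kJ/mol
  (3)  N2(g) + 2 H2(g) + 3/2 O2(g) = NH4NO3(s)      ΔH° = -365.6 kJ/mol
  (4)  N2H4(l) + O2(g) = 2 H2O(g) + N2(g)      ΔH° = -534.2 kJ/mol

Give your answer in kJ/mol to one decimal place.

ΔH° = 44.8 kJ/mol

(1): not needed.
(2) reversed: +241.8 kJ/mol
(3) × 2: (2)·(-365.6) = -731.2 kJ/mol
(4) reversed: +534.2 kJ/mol
Since enthalpy is a state function, ΔH° = (-1)·(-241.8) + (2)·(-365.6) + (-1)·(-534.2) = 44.8 kJ/mol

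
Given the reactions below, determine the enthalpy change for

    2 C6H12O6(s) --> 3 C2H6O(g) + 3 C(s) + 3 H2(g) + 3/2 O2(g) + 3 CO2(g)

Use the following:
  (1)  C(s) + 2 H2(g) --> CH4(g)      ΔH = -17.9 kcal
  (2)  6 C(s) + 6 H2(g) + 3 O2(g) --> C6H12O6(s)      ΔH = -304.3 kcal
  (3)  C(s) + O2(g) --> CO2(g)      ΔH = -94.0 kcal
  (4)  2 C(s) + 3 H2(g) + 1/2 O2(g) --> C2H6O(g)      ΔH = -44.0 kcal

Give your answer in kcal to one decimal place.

ΔH = 194.6 kcal

(1): not needed.
(2) reversed and × 2: (-2)·(-304.3) = +608.6 kcal
(3) × 3: (3)·(-94.0) = -282.0 kcal
(4) × 3: (3)·(-44.0) = -132.0 kcal
ΔH = (+608.6) + (-282.0) + (-132.0) = 194.6 kcal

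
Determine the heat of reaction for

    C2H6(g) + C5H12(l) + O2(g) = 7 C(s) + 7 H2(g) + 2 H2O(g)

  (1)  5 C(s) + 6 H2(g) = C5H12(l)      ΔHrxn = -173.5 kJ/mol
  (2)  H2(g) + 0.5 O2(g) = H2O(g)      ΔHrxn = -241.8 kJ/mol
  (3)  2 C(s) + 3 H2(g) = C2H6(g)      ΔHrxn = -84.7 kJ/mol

(1) reversed (reverse to put C5H12(l) on the reactant side): +173.5 kJ/mol
(2) × 2 (scale by 2 for the 2 H2O(g)): (2)·(-241.8) = -483.6 kJ/mol
(3) reversed (reverse to put C2H6(g) on the reactant side): +84.7 kJ/mol
Combining the equations, ΔHrxn = (-1)·(-173.5) + (2)·(-241.8) + (-1)·(-84.7) = -225.4 kJ/mol

ΔHrxn = -225.4 kJ/mol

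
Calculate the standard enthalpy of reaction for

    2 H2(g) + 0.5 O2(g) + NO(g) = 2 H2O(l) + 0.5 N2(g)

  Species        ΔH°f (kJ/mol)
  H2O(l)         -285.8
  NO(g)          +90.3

Products: 2·(-285.8) + 1/2·(+0.0) = -571.6
Reactants: 2·(+0.0) + 1/2·(+0.0) + 1·(+90.3) = +90.3
ΔHrxn = (-571.6) − (+90.3) = -661.9 kJ/mol

ΔHrxn = -661.9 kJ/mol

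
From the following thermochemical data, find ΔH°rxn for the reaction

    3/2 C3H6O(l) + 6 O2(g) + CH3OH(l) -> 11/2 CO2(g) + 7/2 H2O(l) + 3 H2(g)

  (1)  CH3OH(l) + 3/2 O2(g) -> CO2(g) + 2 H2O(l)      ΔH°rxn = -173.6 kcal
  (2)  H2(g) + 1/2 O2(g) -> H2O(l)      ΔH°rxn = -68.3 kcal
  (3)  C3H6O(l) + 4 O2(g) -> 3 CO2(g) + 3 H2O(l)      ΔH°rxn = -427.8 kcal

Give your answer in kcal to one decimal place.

(1) as written: -173.6 kcal
(2) reversed and × 3: (-3)·(-68.3) = +204.9 kcal
(3) × 3/2: (3/2)·(-427.8) = -641.7 kcal
ΔH°rxn = (1)·(-173.6) + (-3)·(-68.3) + (3/2)·(-427.8) = -610.4 kcal

ΔH°rxn = -610.4 kcal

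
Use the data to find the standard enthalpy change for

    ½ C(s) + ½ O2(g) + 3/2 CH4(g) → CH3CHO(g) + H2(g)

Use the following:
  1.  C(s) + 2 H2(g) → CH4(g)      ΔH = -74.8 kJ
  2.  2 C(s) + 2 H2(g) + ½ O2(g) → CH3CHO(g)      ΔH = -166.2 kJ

eq. 1 reversed and × 3/2 (CH4(g) must end up as a reactant; ×3/2 to match 3/2 CH4(g) in the target): (-3/2)·(-74.8) = +112.2 kJ
eq. 2 as written (CH3CHO(g) already on the product side): -166.2 kJ
By Hess's law, ΔH = (+112.2) + (-166.2) = -54.0 kJ

ΔH = -54.0 kJ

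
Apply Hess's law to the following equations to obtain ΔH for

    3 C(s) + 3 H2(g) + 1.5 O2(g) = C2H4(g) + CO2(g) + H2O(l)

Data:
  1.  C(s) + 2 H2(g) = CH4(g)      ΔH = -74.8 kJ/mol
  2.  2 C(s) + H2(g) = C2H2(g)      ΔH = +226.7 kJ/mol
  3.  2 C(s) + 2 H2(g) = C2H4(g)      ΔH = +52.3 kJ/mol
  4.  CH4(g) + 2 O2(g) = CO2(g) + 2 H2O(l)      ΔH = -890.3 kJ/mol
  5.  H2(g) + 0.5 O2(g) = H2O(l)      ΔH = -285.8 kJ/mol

ΔH = -627.0 kJ/mol

eq. 1 as written: -74.8 kJ/mol
eq. 2: not needed (C2H2(g) appears nowhere else).
eq. 3 as written (C2H4(g) already on the product side): +52.3 kJ/mol
eq. 4 as written (CO2(g) already on the product side): -890.3 kJ/mol
eq. 5 reversed: +285.8 kJ/mol
ΔH = (1)·(-74.8) + (1)·(+52.3) + (1)·(-890.3) + (-1)·(-285.8) = -627.0 kJ/mol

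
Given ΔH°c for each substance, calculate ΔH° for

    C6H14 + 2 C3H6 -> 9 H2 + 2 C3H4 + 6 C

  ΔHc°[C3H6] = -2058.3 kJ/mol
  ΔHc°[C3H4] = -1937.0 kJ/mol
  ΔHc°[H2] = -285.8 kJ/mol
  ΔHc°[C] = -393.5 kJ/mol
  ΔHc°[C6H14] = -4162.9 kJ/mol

ΔH° = 527.7 kJ/mol

With combustion enthalpies, reactants minus products:
= [1·(-4162.9) + 2·(-2058.3)] − [9·(-285.8) + 2·(-1937.0) + 6·(-393.5)]
= 527.7 kJ/mol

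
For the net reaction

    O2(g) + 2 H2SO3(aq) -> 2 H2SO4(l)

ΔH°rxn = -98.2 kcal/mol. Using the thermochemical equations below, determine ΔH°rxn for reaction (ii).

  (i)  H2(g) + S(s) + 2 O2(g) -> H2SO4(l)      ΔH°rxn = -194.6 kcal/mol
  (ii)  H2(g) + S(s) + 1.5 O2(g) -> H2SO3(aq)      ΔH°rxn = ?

ΔH°rxn = -145.5 kcal/mol

(i) × 2: (2)·(-194.6) = -389.2 kcal/mol
(ii) reversed and × 2: contributes −2·x
-98.2 = (-389.2) − 2·x
x = (-98.2 − (-389.2)) / (-2) = -145.5 kcal/mol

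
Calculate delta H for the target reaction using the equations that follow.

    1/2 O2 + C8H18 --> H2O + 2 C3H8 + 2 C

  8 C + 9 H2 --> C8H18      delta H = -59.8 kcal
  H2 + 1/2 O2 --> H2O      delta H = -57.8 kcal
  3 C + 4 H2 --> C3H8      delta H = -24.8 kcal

equation 1 reversed (C8H18 must end up as a reactant): +59.8 kcal
equation 2 as written (H2O already on the product side): -57.8 kcal
equation 3 × 2 (scale by 2 for the 2 C3H8): (2)·(-24.8) = -49.6 kcal
delta H = (-1)·(-59.8) + (1)·(-57.8) + (2)·(-24.8) = -47.6 kcal

delta H = -47.6 kcal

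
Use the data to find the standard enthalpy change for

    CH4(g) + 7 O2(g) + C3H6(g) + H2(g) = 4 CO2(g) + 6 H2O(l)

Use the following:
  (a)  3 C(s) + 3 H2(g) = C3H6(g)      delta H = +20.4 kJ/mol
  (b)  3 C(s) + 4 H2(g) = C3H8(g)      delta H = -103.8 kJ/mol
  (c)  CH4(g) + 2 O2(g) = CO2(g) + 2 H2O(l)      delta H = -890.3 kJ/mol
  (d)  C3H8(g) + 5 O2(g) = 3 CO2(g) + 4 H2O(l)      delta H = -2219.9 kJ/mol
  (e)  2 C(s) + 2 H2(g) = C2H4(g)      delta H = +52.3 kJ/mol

delta H = -3234.4 kJ/mol

(a) reversed (reverse to put C3H6(g) on the reactant side): -20.4 kJ/mol
(b) as written: -103.8 kJ/mol
(c) as written (CH4(g) already on the reactant side): -890.3 kJ/mol
(d) as written: -2219.9 kJ/mol
(e): not needed (C2H4(g) appears nowhere else).
delta H = (-1)·(+20.4) + (1)·(-103.8) + (1)·(-890.3) + (1)·(-2219.9) = -3234.4 kJ/mol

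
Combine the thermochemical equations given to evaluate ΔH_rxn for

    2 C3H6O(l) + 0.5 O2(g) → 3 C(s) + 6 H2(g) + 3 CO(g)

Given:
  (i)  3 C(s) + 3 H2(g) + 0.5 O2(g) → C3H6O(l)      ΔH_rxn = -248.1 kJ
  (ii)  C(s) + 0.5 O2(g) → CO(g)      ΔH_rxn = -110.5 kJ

ΔH_rxn = 164.7 kJ

(i) reversed and × 2 (reverse to put C3H6O(l) on the reactant side; scale by 2 for the 2 C3H6O(l)): (-2)·(-248.1) = +496.2 kJ
(ii) × 3 (×3 to match 3 CO(g) in the target): (3)·(-110.5) = -331.5 kJ
Summing the manipulated equations, ΔH_rxn = (-2)·(-248.1) + (3)·(-110.5) = 164.7 kJ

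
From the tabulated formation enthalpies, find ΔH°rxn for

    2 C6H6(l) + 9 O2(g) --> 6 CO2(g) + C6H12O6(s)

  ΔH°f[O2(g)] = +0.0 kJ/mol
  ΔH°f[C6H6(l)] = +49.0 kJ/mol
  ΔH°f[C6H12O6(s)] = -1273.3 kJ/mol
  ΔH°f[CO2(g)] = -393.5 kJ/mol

Products: 6·(-393.5) + 1·(-1273.3) = -3634.3
Reactants: 2·(+49.0) + 9·(+0.0) = +98.0
ΔH°rxn = (-3634.3) − (+98.0) = -3732.3 kJ/mol

ΔH°rxn = -3732.3 kJ/mol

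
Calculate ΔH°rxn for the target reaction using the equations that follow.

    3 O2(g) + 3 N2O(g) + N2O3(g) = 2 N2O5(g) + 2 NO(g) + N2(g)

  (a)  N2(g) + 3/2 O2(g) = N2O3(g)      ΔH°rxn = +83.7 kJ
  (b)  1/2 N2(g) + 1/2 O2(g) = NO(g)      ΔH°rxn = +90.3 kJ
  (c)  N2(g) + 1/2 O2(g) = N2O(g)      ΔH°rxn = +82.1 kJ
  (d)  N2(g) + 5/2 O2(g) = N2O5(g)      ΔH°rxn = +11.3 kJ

ΔH°rxn = -126.8 kJ

(a) reversed (reverse to put N2O3(g) on the reactant side): -83.7 kJ
(b) × 2 (×2 to match 2 NO(g) in the target): (2)·(+90.3) = +180.6 kJ
(c) reversed and × 3 (reverse to put N2O(g) on the reactant side; ×3 to match 3 N2O(g) in the target): (-3)·(+82.1) = -246.3 kJ
(d) × 2 (×2 to match 2 N2O5(g) in the target): (2)·(+11.3) = +22.6 kJ
Since enthalpy is a state function, ΔH°rxn = (-1)·(+83.7) + (2)·(+90.3) + (-3)·(+82.1) + (2)·(+11.3) = -126.8 kJ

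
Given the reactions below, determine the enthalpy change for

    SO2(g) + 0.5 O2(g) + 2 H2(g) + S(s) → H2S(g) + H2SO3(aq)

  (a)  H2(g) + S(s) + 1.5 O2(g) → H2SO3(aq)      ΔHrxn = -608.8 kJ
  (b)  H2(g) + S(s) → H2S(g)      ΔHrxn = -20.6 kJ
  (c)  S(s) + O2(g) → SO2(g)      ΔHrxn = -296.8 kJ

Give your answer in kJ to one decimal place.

(a) as written (H2SO3(aq) already on the product side): -608.8 kJ
(b) as written (H2S(g) already on the product side): -20.6 kJ
(c) reversed (SO2(g) must end up as a reactant): +296.8 kJ
ΔHrxn = (1)·(-608.8) + (1)·(-20.6) + (-1)·(-296.8) = -332.6 kJ

ΔHrxn = -332.6 kJ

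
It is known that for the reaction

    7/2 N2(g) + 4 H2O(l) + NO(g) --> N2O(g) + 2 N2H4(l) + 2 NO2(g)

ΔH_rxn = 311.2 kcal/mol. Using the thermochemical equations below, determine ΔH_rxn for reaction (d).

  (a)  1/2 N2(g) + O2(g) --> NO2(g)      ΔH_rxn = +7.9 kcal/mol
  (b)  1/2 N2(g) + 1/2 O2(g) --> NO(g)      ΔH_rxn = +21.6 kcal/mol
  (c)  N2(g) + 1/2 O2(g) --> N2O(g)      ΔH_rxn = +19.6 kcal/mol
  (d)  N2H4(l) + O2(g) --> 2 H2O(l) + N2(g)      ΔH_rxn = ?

ΔH_rxn = -148.7 kcal/mol

(a) × 2: (2)·(+7.9) = +15.8 kcal/mol
(b) reversed: -21.6 kcal/mol
(c) as written: +19.6 kcal/mol
(d) reversed and × 2: contributes −2·x
+311.2 = (+15.8) + (-21.6) + (+19.6) − 2·x
x = (+311.2 − (+13.8)) / (-2) = -148.7 kcal/mol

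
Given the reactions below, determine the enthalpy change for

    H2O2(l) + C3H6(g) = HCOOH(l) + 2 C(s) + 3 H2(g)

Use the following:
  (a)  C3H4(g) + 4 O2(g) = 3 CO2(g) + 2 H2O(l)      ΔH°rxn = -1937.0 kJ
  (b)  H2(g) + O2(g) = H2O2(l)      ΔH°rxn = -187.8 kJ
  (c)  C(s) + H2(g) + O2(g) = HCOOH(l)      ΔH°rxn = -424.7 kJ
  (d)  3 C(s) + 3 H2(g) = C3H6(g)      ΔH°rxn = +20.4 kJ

(a): not needed.
(b) reversed: +187.8 kJ
(c) as written: -424.7 kJ
(d) reversed: -20.4 kJ
ΔH°rxn = (+187.8) + (-424.7) + (-20.4) = -257.3 kJ

ΔH°rxn = -257.3 kJ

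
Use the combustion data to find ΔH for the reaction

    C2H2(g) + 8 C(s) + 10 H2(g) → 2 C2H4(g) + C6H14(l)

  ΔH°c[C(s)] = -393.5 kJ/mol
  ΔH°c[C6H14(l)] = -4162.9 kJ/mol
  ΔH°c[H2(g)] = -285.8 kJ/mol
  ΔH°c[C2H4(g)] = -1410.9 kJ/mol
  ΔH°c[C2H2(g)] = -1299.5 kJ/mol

ΔH = -320.8 kJ/mol

With combustion enthalpies, reactants minus products:
= [1·(-1299.5) + 8·(-393.5) + 10·(-285.8)] − [2·(-1410.9) + 1·(-4162.9)]
= -320.8 kJ/mol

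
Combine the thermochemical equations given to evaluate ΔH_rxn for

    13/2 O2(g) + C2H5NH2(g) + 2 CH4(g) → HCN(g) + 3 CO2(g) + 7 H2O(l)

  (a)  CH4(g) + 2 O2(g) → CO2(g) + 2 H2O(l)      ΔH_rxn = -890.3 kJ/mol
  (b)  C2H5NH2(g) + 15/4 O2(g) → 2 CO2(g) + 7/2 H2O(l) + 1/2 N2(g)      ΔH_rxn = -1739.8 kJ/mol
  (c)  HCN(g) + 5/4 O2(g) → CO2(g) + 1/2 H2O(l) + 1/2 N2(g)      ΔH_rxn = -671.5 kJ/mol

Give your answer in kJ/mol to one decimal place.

(a) × 2: (2)·(-890.3) = -1780.6 kJ/mol
(b) as written: -1739.8 kJ/mol
(c) reversed: +671.5 kJ/mol
Since enthalpy is a state function, ΔH_rxn = (2)·(-890.3) + (1)·(-1739.8) + (-1)·(-671.5) = -2848.9 kJ/mol

ΔH_rxn = -2848.9 kJ/mol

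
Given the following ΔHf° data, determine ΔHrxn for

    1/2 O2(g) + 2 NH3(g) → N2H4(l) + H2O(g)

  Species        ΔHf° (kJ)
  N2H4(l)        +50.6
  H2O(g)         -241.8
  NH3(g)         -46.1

ΔH°rxn = Σ nΔHf°(products) − Σ nΔHf°(reactants).
Products: 1·(+50.6) + 1·(-241.8) = -191.2
Reactants: 1/2·(+0.0) + 2·(-46.1) = -92.2
ΔHrxn = (-191.2) − (-92.2) = -99.0 kJ

ΔHrxn = -99.0 kJ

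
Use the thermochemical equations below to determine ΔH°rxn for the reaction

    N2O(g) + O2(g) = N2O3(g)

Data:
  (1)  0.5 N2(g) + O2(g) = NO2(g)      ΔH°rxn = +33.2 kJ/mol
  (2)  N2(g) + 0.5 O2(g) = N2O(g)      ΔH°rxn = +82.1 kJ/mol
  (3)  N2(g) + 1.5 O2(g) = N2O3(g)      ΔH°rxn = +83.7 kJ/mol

ΔH°rxn = 1.6 kJ/mol

(1): not needed (NO2(g) appears nowhere else).
(2) reversed (N2O(g) must end up as a reactant): -82.1 kJ/mol
(3) as written (N2O3(g) already on the product side): +83.7 kJ/mol
Since enthalpy is a state function, ΔH°rxn = (-1)·(+82.1) + (1)·(+83.7) = 1.6 kJ/mol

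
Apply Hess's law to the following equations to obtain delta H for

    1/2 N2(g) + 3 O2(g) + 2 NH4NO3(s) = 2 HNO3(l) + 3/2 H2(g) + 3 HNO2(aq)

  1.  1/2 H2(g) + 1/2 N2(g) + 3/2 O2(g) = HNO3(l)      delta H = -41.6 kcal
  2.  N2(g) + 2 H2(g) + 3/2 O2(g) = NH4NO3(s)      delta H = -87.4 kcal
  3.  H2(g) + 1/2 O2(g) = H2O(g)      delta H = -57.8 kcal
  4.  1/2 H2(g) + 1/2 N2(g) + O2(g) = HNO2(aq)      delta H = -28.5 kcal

delta H = 6.1 kcal

eq. 1 × 2 (scale by 2 for the 2 HNO3(l)): (2)·(-41.6) = -83.2 kcal
eq. 2 reversed and × 2 (NH4NO3(s) must end up as a reactant; ×2 to match 2 NH4NO3(s) in the target): (-2)·(-87.4) = +174.8 kcal
eq. 3: not needed (H2O(g) appears nowhere else).
eq. 4 × 3 (scale by 3 for the 3 HNO2(aq)): (3)·(-28.5) = -85.5 kcal
delta H = (2)·(-41.6) + (-2)·(-87.4) + (3)·(-28.5) = 6.1 kcal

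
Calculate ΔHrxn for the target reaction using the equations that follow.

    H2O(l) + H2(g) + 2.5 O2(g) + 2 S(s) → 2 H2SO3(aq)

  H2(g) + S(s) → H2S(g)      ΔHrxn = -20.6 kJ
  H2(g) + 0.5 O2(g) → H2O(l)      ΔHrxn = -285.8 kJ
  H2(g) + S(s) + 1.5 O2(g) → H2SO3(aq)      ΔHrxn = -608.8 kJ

ΔHrxn = -931.8 kJ

equation 1: not needed (H2S(g) appears nowhere else).
equation 2 reversed (H2O(l) must end up as a reactant): +285.8 kJ
equation 3 × 2 (×2 to match 2 H2SO3(aq) in the target): (2)·(-608.8) = -1217.6 kJ
Summing the manipulated equations, ΔHrxn = (+285.8) + (-1217.6) = -931.8 kJ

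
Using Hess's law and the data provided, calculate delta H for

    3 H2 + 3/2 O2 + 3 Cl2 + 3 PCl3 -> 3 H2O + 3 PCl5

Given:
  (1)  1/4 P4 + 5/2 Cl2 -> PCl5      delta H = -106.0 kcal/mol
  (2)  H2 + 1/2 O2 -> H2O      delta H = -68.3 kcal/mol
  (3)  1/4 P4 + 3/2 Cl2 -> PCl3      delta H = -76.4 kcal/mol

(1) × 3: (3)·(-106.0) = -318.0 kcal/mol
(2) × 3: (3)·(-68.3) = -204.9 kcal/mol
(3) reversed and × 3: (-3)·(-76.4) = +229.2 kcal/mol
Combining the equations, delta H = (3)·(-106.0) + (3)·(-68.3) + (-3)·(-76.4) = -293.7 kcal/mol

delta H = -293.7 kcal/mol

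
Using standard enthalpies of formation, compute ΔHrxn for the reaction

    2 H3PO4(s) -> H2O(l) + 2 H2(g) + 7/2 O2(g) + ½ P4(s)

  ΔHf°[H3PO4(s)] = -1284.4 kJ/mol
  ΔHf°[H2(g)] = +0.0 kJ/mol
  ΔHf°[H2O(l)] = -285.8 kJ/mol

ΔHrxn = 2283.0 kJ/mol

ΔH°rxn = Σ nΔHf°(products) − Σ nΔHf°(reactants).
Products: 1·(-285.8) + 2·(+0.0) + 7/2·(+0.0) + 1/2·(+0.0) = -285.8
Reactants: 2·(-1284.4) = -2568.8
ΔHrxn = (-285.8) − (-2568.8) = 2283.0 kJ/mol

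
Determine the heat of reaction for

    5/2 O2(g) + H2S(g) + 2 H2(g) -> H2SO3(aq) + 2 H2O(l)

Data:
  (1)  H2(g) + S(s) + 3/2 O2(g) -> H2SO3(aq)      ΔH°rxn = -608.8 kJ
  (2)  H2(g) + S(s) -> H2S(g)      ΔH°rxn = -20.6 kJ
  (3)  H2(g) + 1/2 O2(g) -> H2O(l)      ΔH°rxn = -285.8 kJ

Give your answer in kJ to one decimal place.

(1) as written: -608.8 kJ
(2) reversed: +20.6 kJ
(3) × 2: (2)·(-285.8) = -571.6 kJ
Summing the manipulated equations, ΔH°rxn = (-608.8) + (+20.6) + (-571.6) = -1159.8 kJ

ΔH°rxn = -1159.8 kJ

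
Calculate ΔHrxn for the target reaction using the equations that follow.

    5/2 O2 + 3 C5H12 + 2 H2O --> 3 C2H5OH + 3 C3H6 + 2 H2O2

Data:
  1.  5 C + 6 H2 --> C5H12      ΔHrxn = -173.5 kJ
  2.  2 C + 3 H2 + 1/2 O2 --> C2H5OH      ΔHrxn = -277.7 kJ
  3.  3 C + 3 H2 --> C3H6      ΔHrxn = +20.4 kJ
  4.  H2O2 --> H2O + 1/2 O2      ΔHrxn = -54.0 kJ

eq. 1 reversed and × 3: (-3)·(-173.5) = +520.5 kJ
eq. 2 × 3: (3)·(-277.7) = -833.1 kJ
eq. 3 × 3: (3)·(+20.4) = +61.2 kJ
eq. 4 reversed and × 2: (-2)·(-54.0) = +108.0 kJ
ΔHrxn = (-3)·(-173.5) + (3)·(-277.7) + (3)·(+20.4) + (-2)·(-54.0) = -143.4 kJ

ΔHrxn = -143.4 kJ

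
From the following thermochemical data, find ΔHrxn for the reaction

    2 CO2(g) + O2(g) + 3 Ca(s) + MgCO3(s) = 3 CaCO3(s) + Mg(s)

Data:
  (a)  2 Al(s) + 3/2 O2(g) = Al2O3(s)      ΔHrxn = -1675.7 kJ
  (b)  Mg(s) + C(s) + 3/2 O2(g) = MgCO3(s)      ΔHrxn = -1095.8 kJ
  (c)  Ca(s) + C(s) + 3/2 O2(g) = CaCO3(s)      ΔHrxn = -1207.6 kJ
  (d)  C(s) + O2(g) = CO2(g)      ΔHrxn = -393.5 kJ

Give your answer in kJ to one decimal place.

(a): not needed (Al(s) appears nowhere else).
(b) reversed (reverse to put MgCO3(s) on the reactant side): +1095.8 kJ
(c) × 3 (×3 to match 3 CaCO3(s) in the target): (3)·(-1207.6) = -3622.8 kJ
(d) reversed and × 2 (CO2(g) must end up as a reactant; ×2 to match 2 CO2(g) in the target): (-2)·(-393.5) = +787.0 kJ
By Hess's law, ΔHrxn = (-1)·(-1095.8) + (3)·(-1207.6) + (-2)·(-393.5) = -1740.0 kJ

ΔHrxn = -1740.0 kJ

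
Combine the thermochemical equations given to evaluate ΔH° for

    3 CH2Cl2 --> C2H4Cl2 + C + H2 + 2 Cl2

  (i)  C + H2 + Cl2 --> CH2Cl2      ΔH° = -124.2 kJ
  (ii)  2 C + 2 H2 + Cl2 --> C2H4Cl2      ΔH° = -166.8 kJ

(i) reversed and × 3 (CH2Cl2 must end up as a reactant; ×3 to match 3 CH2Cl2 in the target): (-3)·(-124.2) = +372.6 kJ
(ii) as written (C2H4Cl2 already on the product side): -166.8 kJ
Since enthalpy is a state function, ΔH° = (+372.6) + (-166.8) = 205.8 kJ

ΔH° = 205.8 kJ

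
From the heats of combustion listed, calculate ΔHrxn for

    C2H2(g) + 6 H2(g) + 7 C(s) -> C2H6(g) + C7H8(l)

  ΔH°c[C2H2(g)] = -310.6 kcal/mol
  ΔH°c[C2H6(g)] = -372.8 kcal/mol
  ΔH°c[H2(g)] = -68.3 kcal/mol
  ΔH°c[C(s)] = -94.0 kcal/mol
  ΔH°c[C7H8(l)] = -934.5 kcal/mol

ΔHrxn = -71.1 kcal/mol

With combustion enthalpies, reactants minus products:
= [1·(-310.6) + 6·(-68.3) + 7·(-94.0)] − [1·(-372.8) + 1·(-934.5)]
= -71.1 kcal/mol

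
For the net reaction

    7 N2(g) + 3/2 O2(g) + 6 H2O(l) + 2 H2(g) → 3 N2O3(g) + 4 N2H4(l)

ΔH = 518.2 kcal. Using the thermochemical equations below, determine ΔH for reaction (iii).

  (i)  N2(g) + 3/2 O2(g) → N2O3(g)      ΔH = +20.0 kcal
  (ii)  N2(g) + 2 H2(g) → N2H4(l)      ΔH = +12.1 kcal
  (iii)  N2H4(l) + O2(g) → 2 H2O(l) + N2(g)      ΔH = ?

(i) × 3 (×3 to match 3 N2O3(g) in the target): (3)·(+20.0) = +60.0 kcal
(ii) as written (H2(g) already on the reactant side): +12.1 kcal
(iii) reversed and × 3 (reverse to put H2O(l) on the reactant side; ×3 to match 6 H2O(l) in the target): contributes −3·x
+518.2 = (+60.0) + (+12.1) − 3·x
x = (+518.2 − (+72.1)) / (-3) = -148.7 kcal

ΔH = -148.7 kcal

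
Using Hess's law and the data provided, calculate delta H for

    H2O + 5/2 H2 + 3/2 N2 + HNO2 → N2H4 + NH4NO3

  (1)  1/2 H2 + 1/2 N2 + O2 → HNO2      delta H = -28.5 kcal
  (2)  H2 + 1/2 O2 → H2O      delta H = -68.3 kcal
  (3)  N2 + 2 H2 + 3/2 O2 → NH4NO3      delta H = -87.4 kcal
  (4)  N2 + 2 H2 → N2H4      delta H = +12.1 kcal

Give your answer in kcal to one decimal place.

delta H = 21.5 kcal

(1) reversed (HNO2 must end up as a reactant): +28.5 kcal
(2) reversed (reverse to put H2O on the reactant side): +68.3 kcal
(3) as written (NH4NO3 already on the product side): -87.4 kcal
(4) as written (N2H4 already on the product side): +12.1 kcal
Since enthalpy is a state function, delta H = (+28.5) + (+68.3) + (-87.4) + (+12.1) = 21.5 kcal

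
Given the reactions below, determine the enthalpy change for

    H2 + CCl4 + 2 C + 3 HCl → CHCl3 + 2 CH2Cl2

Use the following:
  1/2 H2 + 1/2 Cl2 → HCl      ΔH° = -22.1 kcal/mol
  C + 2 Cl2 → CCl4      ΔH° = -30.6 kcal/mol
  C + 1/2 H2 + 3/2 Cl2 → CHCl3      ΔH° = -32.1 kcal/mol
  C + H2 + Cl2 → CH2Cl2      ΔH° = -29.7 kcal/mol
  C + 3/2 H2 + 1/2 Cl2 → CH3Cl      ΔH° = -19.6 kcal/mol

ΔH° = 5.4 kcal/mol

equation 1 reversed and × 3: (-3)·(-22.1) = +66.3 kcal/mol
equation 2 reversed: +30.6 kcal/mol
equation 3 as written: -32.1 kcal/mol
equation 4 × 2: (2)·(-29.7) = -59.4 kcal/mol
equation 5: not needed.
ΔH° = (-3)·(-22.1) + (-1)·(-30.6) + (1)·(-32.1) + (2)·(-29.7) = 5.4 kcal/mol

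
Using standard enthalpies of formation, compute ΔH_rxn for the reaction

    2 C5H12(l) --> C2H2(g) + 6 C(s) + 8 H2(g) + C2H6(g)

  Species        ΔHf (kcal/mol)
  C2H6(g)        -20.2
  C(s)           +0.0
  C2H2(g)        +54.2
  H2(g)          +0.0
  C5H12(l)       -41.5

ΔH_rxn = 117.0 kcal/mol

ΔH°rxn = Σ nΔHf°(products) − Σ nΔHf°(reactants).
Products: 1·(+54.2) + 6·(+0.0) + 8·(+0.0) + 1·(-20.2) = +34.0
Reactants: 2·(-41.5) = -83.0
ΔH_rxn = (+34.0) − (-83.0) = 117.0 kcal/mol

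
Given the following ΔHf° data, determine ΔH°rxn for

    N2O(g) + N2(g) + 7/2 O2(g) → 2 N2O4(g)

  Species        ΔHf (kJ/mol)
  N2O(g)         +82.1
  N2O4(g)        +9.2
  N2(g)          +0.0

ΔH°rxn = -63.7 kJ/mol

ΔH°rxn = Σ nΔHf°(products) − Σ nΔHf°(reactants).
Products: 2·(+9.2) = +18.4
Reactants: 1·(+82.1) + 1·(+0.0) + 7/2·(+0.0) = +82.1
ΔH°rxn = (+18.4) − (+82.1) = -63.7 kJ/mol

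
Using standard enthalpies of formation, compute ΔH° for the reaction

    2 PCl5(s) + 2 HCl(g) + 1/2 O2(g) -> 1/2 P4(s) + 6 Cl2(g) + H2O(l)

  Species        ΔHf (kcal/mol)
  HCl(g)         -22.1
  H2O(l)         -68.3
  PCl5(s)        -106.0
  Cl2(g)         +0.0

ΔH° = 187.9 kcal/mol

Products: 1/2·(+0.0) + 6·(+0.0) + 1·(-68.3) = -68.3
Reactants: 2·(-106.0) + 2·(-22.1) + 1/2·(+0.0) = -256.2
ΔH° = (-68.3) − (-256.2) = 187.9 kcal/mol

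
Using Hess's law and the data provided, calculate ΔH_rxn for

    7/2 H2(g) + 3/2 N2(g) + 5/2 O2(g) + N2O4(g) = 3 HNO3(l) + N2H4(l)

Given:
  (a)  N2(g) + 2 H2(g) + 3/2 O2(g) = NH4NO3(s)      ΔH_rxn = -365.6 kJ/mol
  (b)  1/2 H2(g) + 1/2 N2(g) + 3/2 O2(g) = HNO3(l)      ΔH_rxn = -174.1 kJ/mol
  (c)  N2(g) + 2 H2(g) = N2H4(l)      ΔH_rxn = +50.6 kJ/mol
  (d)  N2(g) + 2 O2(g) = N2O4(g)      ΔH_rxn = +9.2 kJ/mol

(a): not needed.
(b) × 3: (3)·(-174.1) = -522.3 kJ/mol
(c) as written: +50.6 kJ/mol
(d) reversed: -9.2 kJ/mol
ΔH_rxn = (3)·(-174.1) + (1)·(+50.6) + (-1)·(+9.2) = -480.9 kJ/mol

ΔH_rxn = -480.9 kJ/mol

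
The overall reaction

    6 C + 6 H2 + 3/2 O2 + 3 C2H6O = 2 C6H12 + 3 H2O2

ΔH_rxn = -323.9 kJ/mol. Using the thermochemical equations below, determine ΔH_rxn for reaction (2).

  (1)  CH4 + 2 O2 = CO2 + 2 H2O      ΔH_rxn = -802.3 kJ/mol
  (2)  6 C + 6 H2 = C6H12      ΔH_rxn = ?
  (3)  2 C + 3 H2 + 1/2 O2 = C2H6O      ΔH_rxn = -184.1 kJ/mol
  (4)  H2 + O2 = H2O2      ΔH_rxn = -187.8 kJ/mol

(1): not needed (CO2 appears nowhere else).
(2) × 2 (×2 to match 2 C6H12 in the target): contributes 2·x
(3) reversed and × 3 (C2H6O must end up as a reactant; scale by 3 for the 3 C2H6O): (-3)·(-184.1) = +552.3 kJ/mol
(4) × 3 (×3 to match 3 H2O2 in the target): (3)·(-187.8) = -563.4 kJ/mol
-323.9 = (+552.3) + (-563.4) + 2·x
x = (-323.9 − (-11.1)) / (2) = -156.4 kJ/mol

ΔH_rxn = -156.4 kJ/mol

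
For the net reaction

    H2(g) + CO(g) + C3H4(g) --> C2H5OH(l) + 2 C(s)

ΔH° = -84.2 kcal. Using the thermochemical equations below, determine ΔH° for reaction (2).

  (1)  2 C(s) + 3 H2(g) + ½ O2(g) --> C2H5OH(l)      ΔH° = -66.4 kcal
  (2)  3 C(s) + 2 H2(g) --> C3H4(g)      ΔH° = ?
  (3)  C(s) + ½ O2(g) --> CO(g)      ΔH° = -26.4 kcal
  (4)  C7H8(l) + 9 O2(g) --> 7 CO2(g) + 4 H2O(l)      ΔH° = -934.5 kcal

(1) as written: -66.4 kcal
(2) reversed: contributes −x
(3) reversed: +26.4 kcal
(4): not needed.
-84.2 = (-66.4) + (+26.4) − x
x = (-84.2 − (-40.0)) / (-1) = 44.2 kcal

ΔH° = 44.2 kcal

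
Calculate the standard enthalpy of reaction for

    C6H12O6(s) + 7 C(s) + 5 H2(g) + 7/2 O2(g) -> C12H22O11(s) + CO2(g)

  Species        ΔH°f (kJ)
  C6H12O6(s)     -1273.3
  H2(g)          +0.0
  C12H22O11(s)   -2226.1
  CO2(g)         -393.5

ΔH°rxn = -1346.3 kJ

ΔH°rxn = Σ nΔHf°(products) − Σ nΔHf°(reactants).
Products: 1·(-2226.1) + 1·(-393.5) = -2619.6
Reactants: 1·(-1273.3) + 7·(+0.0) + 5·(+0.0) + 7/2·(+0.0) = -1273.3
ΔH°rxn = (-2619.6) − (-1273.3) = -1346.3 kJ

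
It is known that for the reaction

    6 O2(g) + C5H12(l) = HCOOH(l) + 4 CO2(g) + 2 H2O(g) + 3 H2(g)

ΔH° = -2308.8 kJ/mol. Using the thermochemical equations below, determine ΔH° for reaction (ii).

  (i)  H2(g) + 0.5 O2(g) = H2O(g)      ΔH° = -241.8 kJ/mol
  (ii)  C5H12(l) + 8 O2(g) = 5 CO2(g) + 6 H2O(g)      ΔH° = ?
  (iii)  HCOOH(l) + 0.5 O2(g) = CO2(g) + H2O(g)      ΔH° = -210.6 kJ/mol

ΔH° = -3244.8 kJ/mol

(i) reversed and × 3: (-3)·(-241.8) = +725.4 kJ/mol
(ii) as written: contributes x
(iii) reversed: +210.6 kJ/mol
-2308.8 = (+725.4) + (+210.6) + x
x = (-2308.8 − (+936.0)) / (1) = -3244.8 kJ/mol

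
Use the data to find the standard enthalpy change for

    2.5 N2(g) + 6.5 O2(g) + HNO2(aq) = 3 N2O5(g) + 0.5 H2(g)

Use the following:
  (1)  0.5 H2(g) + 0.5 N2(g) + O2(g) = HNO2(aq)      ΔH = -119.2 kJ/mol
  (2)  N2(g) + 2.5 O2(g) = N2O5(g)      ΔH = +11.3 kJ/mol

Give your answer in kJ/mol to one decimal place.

(1) reversed: +119.2 kJ/mol
(2) × 3: (3)·(+11.3) = +33.9 kJ/mol
Summing the manipulated equations, ΔH = (+119.2) + (+33.9) = 153.1 kJ/mol

ΔH = 153.1 kJ/mol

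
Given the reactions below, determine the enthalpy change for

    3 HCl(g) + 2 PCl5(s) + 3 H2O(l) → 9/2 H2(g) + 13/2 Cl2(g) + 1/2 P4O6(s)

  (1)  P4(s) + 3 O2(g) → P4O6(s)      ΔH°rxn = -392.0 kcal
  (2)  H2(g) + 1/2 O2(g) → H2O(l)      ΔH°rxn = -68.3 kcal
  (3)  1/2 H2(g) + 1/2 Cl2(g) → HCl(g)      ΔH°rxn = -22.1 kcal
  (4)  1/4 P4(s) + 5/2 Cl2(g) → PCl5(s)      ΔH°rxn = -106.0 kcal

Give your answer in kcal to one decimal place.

ΔH°rxn = 287.2 kcal

(1) × 1/2: (1/2)·(-392.0) = -196.0 kcal
(2) reversed and × 3: (-3)·(-68.3) = +204.9 kcal
(3) reversed and × 3: (-3)·(-22.1) = +66.3 kcal
(4) reversed and × 2: (-2)·(-106.0) = +212.0 kcal
ΔH°rxn = (-196.0) + (+204.9) + (+66.3) + (+212.0) = 287.2 kcal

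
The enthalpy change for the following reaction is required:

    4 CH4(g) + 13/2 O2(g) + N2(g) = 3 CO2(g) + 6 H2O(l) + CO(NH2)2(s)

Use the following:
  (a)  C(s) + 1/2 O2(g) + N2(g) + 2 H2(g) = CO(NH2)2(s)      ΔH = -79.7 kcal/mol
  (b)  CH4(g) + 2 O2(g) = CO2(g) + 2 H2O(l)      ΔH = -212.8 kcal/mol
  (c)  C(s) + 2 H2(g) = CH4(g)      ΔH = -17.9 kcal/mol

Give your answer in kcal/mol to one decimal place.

(a) as written: -79.7 kcal/mol
(b) × 3: (3)·(-212.8) = -638.4 kcal/mol
(c) reversed: +17.9 kcal/mol
Summing the manipulated equations, ΔH = (-79.7) + (-638.4) + (+17.9) = -700.2 kcal/mol

ΔH = -700.2 kcal/mol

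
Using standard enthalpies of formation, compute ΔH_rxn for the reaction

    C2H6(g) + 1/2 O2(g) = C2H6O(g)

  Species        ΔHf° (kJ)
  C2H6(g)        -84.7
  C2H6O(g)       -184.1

Products: 1·(-184.1) = -184.1
Reactants: 1·(-84.7) + 1/2·(+0.0) = -84.7
ΔH_rxn = (-184.1) − (-84.7) = -99.4 kJ

ΔH_rxn = -99.4 kJ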